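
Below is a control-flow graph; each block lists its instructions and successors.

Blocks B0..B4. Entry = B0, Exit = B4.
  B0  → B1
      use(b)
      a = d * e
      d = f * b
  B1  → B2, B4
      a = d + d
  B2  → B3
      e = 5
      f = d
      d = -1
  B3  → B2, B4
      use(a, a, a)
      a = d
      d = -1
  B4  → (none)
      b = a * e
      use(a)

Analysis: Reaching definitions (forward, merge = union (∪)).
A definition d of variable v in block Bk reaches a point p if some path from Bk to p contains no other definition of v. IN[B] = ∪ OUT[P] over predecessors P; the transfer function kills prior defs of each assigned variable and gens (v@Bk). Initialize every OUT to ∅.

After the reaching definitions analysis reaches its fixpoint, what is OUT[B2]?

Fixpoint table:
  B0:   IN={}   OUT={a@B0, d@B0}
  B1:   IN={a@B0, d@B0}   OUT={a@B1, d@B0}
  B2:   IN={a@B1, a@B3, d@B0, d@B3, e@B2, f@B2}   OUT={a@B1, a@B3, d@B2, e@B2, f@B2}
  B3:   IN={a@B1, a@B3, d@B2, e@B2, f@B2}   OUT={a@B3, d@B3, e@B2, f@B2}
  B4:   IN={a@B1, a@B3, d@B0, d@B3, e@B2, f@B2}   OUT={a@B1, a@B3, b@B4, d@B0, d@B3, e@B2, f@B2}

Merge at B2: IN[B2] = OUT[B1] ⊔ OUT[B3] = {a@B1, a@B3, d@B0, d@B3, e@B2, f@B2}
Applying B2's transfer function to that IN value gives OUT[B2] (row B2 above).

Answer: {a@B1, a@B3, d@B2, e@B2, f@B2}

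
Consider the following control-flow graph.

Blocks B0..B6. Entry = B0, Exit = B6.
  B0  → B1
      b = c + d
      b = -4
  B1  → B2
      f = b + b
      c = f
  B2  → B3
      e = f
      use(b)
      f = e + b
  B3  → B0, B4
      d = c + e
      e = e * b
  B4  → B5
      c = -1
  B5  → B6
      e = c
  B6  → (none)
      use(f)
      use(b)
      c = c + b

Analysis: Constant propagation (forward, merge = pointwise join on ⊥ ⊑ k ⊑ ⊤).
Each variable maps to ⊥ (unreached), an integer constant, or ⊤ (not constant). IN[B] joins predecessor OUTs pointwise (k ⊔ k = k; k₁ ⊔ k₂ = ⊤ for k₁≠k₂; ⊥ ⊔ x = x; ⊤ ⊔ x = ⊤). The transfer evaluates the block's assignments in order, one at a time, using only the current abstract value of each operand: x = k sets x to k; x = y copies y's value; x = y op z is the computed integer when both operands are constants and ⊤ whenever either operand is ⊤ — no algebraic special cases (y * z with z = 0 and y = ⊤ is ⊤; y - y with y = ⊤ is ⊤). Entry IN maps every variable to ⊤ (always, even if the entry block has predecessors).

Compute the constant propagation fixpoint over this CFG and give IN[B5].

Converged values:
  B0:  IN=(all ⊤)  OUT={b:-4; rest ⊤}
  B1:  IN={b:-4; rest ⊤}  OUT={b:-4, c:-8, f:-8; rest ⊤}
  B2:  IN={b:-4, c:-8, f:-8; rest ⊤}  OUT={b:-4, c:-8, e:-8, f:-12; rest ⊤}
  B3:  IN={b:-4, c:-8, e:-8, f:-12; rest ⊤}  OUT={b:-4, c:-8, d:-16, e:32, f:-12; rest ⊤}
  B4:  IN={b:-4, c:-8, d:-16, e:32, f:-12; rest ⊤}  OUT={b:-4, c:-1, d:-16, e:32, f:-12; rest ⊤}
  B5:  IN={b:-4, c:-1, d:-16, e:32, f:-12; rest ⊤}  OUT={b:-4, c:-1, d:-16, e:-1, f:-12; rest ⊤}
  B6:  IN={b:-4, c:-1, d:-16, e:-1, f:-12; rest ⊤}  OUT={b:-4, c:-5, d:-16, e:-1, f:-12; rest ⊤}

Merge at B5: IN[B5] = OUT[B4] = {a: ⊤, b: -4, c: -1, d: -16, e: 32, f: -12}

Answer: {a: ⊤, b: -4, c: -1, d: -16, e: 32, f: -12}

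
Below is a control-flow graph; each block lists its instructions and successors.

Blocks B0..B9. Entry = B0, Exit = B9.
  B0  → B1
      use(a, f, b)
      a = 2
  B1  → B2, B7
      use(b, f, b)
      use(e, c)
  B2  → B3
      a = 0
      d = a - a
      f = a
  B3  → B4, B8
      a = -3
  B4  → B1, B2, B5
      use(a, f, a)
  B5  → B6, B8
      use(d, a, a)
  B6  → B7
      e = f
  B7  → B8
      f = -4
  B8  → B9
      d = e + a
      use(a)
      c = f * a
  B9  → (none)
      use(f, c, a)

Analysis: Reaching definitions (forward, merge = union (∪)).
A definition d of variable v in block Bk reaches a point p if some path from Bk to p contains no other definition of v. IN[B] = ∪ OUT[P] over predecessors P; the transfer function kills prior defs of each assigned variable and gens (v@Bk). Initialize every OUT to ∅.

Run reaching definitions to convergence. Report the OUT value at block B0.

Answer: {a@B0}

Trace:
Per-block solution:
  B0:  IN={}  OUT={a@B0}
  B1:  IN={a@B0, a@B3, d@B2, f@B2}  OUT={a@B0, a@B3, d@B2, f@B2}
  B2:  IN={a@B0, a@B3, d@B2, f@B2}  OUT={a@B2, d@B2, f@B2}
  B3:  IN={a@B2, d@B2, f@B2}  OUT={a@B3, d@B2, f@B2}
  B4:  IN={a@B3, d@B2, f@B2}  OUT={a@B3, d@B2, f@B2}
  B5:  IN={a@B3, d@B2, f@B2}  OUT={a@B3, d@B2, f@B2}
  B6:  IN={a@B3, d@B2, f@B2}  OUT={a@B3, d@B2, e@B6, f@B2}
  B7:  IN={a@B0, a@B3, d@B2, e@B6, f@B2}  OUT={a@B0, a@B3, d@B2, e@B6, f@B7}
  B8:  IN={a@B0, a@B3, d@B2, e@B6, f@B2, f@B7}  OUT={a@B0, a@B3, c@B8, d@B8, e@B6, f@B2, f@B7}
  B9:  IN={a@B0, a@B3, c@B8, d@B8, e@B6, f@B2, f@B7}  OUT={a@B0, a@B3, c@B8, d@B8, e@B6, f@B2, f@B7}

B0 is the boundary node: IN[B0] = {}
Applying B0's transfer function to that IN value gives OUT[B0] (row B0 above).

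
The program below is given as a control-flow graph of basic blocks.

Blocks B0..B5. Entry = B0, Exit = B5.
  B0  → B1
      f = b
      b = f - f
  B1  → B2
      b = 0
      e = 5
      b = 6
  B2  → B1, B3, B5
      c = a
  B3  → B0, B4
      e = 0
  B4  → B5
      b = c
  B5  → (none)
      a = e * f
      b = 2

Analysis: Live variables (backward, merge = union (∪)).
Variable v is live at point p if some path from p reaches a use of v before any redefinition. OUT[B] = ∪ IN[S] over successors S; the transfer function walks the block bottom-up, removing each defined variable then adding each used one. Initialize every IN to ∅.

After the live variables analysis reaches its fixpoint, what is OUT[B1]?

Answer: {a, b, e, f}

Trace:
Converged values:
  B0: | IN={a, b} | OUT={a, f}
  B1: | IN={a, f} | OUT={a, b, e, f}
  B2: | IN={a, b, e, f} | OUT={a, b, c, e, f}
  B3: | IN={a, b, c, f} | OUT={a, b, c, e, f}
  B4: | IN={c, e, f} | OUT={e, f}
  B5: | IN={e, f} | OUT={}

Merge at B1: OUT[B1] = IN[B2] = {a, b, e, f}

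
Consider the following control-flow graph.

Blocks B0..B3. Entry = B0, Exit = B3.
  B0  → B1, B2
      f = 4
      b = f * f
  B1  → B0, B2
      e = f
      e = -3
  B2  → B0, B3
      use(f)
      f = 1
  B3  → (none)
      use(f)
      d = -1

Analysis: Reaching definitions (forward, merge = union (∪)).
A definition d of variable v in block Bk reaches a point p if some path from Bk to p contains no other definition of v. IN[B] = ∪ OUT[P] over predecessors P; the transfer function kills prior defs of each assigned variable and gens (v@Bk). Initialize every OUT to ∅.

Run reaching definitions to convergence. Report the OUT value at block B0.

Converged values:
  B0: | IN={b@B0, e@B1, f@B0, f@B2} | OUT={b@B0, e@B1, f@B0}
  B1: | IN={b@B0, e@B1, f@B0} | OUT={b@B0, e@B1, f@B0}
  B2: | IN={b@B0, e@B1, f@B0} | OUT={b@B0, e@B1, f@B2}
  B3: | IN={b@B0, e@B1, f@B2} | OUT={b@B0, d@B3, e@B1, f@B2}

Merge at B0 (entry node, so the boundary value {} is joined with the incoming edge(s)): IN[B0] = {} ⊔ OUT[B1] ⊔ OUT[B2] = {b@B0, e@B1, f@B0, f@B2}
Applying B0's transfer function to that IN value gives OUT[B0] (row B0 above).

Answer: {b@B0, e@B1, f@B0}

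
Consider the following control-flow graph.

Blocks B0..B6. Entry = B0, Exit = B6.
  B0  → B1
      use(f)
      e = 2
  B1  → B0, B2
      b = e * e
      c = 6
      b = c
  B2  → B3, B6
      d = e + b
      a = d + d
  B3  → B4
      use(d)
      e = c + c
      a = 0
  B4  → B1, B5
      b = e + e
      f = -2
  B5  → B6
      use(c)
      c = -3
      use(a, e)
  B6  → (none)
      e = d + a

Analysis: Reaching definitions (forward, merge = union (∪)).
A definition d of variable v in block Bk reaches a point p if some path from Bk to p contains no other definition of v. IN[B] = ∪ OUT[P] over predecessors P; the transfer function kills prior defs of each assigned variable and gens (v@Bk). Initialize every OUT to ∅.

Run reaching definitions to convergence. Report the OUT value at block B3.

Per-block solution:
  B0:   IN={a@B3, b@B1, c@B1, d@B2, e@B0, e@B3, f@B4}   OUT={a@B3, b@B1, c@B1, d@B2, e@B0, f@B4}
  B1:   IN={a@B3, b@B1, b@B4, c@B1, d@B2, e@B0, e@B3, f@B4}   OUT={a@B3, b@B1, c@B1, d@B2, e@B0, e@B3, f@B4}
  B2:   IN={a@B3, b@B1, c@B1, d@B2, e@B0, e@B3, f@B4}   OUT={a@B2, b@B1, c@B1, d@B2, e@B0, e@B3, f@B4}
  B3:   IN={a@B2, b@B1, c@B1, d@B2, e@B0, e@B3, f@B4}   OUT={a@B3, b@B1, c@B1, d@B2, e@B3, f@B4}
  B4:   IN={a@B3, b@B1, c@B1, d@B2, e@B3, f@B4}   OUT={a@B3, b@B4, c@B1, d@B2, e@B3, f@B4}
  B5:   IN={a@B3, b@B4, c@B1, d@B2, e@B3, f@B4}   OUT={a@B3, b@B4, c@B5, d@B2, e@B3, f@B4}
  B6:   IN={a@B2, a@B3, b@B1, b@B4, c@B1, c@B5, d@B2, e@B0, e@B3, f@B4}   OUT={a@B2, a@B3, b@B1, b@B4, c@B1, c@B5, d@B2, e@B6, f@B4}

Merge at B3: IN[B3] = OUT[B2] = {a@B2, b@B1, c@B1, d@B2, e@B0, e@B3, f@B4}
Applying B3's transfer function to that IN value gives OUT[B3] (row B3 above).

Answer: {a@B3, b@B1, c@B1, d@B2, e@B3, f@B4}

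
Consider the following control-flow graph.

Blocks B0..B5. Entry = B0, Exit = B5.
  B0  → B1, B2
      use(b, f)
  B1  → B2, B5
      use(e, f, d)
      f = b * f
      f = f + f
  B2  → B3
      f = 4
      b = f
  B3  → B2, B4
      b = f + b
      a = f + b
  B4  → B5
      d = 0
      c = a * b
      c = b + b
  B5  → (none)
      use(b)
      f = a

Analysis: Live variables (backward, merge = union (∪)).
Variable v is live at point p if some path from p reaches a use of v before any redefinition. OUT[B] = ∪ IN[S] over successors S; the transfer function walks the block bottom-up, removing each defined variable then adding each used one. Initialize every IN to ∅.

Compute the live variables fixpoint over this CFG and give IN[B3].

Answer: {b, f}

Working:
Converged values:
  B0:   IN={a, b, d, e, f}   OUT={a, b, d, e, f}
  B1:   IN={a, b, d, e, f}   OUT={a, b}
  B2:   IN={}   OUT={b, f}
  B3:   IN={b, f}   OUT={a, b}
  B4:   IN={a, b}   OUT={a, b}
  B5:   IN={a, b}   OUT={}

Merge at B3: OUT[B3] = IN[B2] ⊔ IN[B4] = {a, b}
Applying B3's transfer function to that OUT value gives IN[B3] (row B3 above).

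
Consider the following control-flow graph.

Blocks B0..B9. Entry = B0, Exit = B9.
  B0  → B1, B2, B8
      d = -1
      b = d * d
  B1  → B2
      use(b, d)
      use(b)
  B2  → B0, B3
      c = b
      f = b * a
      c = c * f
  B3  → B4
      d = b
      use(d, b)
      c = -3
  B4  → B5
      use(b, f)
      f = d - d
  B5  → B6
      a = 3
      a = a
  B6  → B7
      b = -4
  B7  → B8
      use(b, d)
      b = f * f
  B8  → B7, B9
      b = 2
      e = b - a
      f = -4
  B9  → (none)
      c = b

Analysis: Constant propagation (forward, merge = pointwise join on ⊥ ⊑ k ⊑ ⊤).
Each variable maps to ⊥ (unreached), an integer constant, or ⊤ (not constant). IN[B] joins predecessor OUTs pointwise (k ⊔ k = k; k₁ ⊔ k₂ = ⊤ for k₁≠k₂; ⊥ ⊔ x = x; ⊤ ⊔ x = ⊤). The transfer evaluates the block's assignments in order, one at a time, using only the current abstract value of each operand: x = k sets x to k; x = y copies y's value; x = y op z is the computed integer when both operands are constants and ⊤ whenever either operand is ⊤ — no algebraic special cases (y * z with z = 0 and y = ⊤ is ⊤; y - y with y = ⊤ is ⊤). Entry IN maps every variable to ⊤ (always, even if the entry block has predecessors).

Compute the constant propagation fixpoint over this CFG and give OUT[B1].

Per-block solution:
  B0:  IN=(all ⊤)  OUT={b:1, d:-1; rest ⊤}
  B1:  IN={b:1, d:-1; rest ⊤}  OUT={b:1, d:-1; rest ⊤}
  B2:  IN={b:1, d:-1; rest ⊤}  OUT={b:1, d:-1; rest ⊤}
  B3:  IN={b:1, d:-1; rest ⊤}  OUT={b:1, c:-3, d:1; rest ⊤}
  B4:  IN={b:1, c:-3, d:1; rest ⊤}  OUT={b:1, c:-3, d:1, f:0; rest ⊤}
  B5:  IN={b:1, c:-3, d:1, f:0; rest ⊤}  OUT={a:3, b:1, c:-3, d:1, f:0; rest ⊤}
  B6:  IN={a:3, b:1, c:-3, d:1, f:0; rest ⊤}  OUT={a:3, b:-4, c:-3, d:1, f:0; rest ⊤}
  B7:  IN=(all ⊤)  OUT=(all ⊤)
  B8:  IN=(all ⊤)  OUT={b:2, f:-4; rest ⊤}
  B9:  IN={b:2, f:-4; rest ⊤}  OUT={b:2, c:2, f:-4; rest ⊤}

Merge at B1: IN[B1] = OUT[B0] = {a: ⊤, b: 1, c: ⊤, d: -1, e: ⊤, f: ⊤}
Applying B1's transfer function to that IN value gives OUT[B1] (row B1 above).

Answer: {a: ⊤, b: 1, c: ⊤, d: -1, e: ⊤, f: ⊤}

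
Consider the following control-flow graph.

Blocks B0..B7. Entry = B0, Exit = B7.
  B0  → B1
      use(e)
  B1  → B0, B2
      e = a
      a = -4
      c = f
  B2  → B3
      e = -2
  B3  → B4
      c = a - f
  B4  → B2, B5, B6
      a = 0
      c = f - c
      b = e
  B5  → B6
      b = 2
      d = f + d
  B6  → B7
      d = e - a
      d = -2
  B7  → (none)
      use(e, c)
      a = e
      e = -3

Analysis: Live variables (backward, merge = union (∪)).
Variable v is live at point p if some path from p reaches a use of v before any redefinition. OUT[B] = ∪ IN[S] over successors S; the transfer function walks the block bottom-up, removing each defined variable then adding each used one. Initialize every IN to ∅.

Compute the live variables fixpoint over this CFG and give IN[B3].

Fixpoint table:
  B0:  IN={a, d, e, f}  OUT={a, d, f}
  B1:  IN={a, d, f}  OUT={a, d, e, f}
  B2:  IN={a, d, f}  OUT={a, d, e, f}
  B3:  IN={a, d, e, f}  OUT={c, d, e, f}
  B4:  IN={c, d, e, f}  OUT={a, c, d, e, f}
  B5:  IN={a, c, d, e, f}  OUT={a, c, e}
  B6:  IN={a, c, e}  OUT={c, e}
  B7:  IN={c, e}  OUT={}

Merge at B3: OUT[B3] = IN[B4] = {c, d, e, f}
Applying B3's transfer function to that OUT value gives IN[B3] (row B3 above).

Answer: {a, d, e, f}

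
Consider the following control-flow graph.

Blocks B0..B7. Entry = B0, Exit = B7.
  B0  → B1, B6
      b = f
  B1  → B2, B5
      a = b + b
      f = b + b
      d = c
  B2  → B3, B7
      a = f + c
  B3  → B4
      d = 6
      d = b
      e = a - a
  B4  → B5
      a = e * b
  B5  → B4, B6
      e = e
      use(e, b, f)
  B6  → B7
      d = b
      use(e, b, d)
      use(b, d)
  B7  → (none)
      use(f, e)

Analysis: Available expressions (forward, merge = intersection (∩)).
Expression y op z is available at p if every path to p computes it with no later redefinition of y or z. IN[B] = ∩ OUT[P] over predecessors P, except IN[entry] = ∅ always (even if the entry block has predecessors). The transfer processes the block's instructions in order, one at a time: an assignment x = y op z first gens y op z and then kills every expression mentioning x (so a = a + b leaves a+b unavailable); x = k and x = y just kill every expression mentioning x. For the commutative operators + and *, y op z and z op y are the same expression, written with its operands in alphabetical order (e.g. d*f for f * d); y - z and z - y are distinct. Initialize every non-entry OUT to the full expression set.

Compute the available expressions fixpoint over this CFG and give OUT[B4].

Answer: {b*e, b+b}

Working:
Converged values:
  B0: | IN={} | OUT={}
  B1: | IN={} | OUT={b+b}
  B2: | IN={b+b} | OUT={b+b, c+f}
  B3: | IN={b+b, c+f} | OUT={a-a, b+b, c+f}
  B4: | IN={b+b} | OUT={b*e, b+b}
  B5: | IN={b+b} | OUT={b+b}
  B6: | IN={} | OUT={}
  B7: | IN={} | OUT={}

Merge at B4: IN[B4] = OUT[B3] ∩ OUT[B5] = {b+b}
Applying B4's transfer function to that IN value gives OUT[B4] (row B4 above).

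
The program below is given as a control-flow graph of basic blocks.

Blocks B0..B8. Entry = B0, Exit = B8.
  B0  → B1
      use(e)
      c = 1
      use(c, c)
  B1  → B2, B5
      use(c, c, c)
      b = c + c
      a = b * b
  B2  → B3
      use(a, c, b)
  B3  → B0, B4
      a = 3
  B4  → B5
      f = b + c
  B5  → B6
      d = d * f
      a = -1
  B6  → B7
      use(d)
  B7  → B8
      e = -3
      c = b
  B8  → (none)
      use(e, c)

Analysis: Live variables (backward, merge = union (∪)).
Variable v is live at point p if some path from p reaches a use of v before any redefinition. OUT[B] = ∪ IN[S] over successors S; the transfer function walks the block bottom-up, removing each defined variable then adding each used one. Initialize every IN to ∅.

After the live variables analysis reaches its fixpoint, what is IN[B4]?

Answer: {b, c, d}

Working:
Per-block solution:
  B0:   IN={d, e, f}   OUT={c, d, e, f}
  B1:   IN={c, d, e, f}   OUT={a, b, c, d, e, f}
  B2:   IN={a, b, c, d, e, f}   OUT={b, c, d, e, f}
  B3:   IN={b, c, d, e, f}   OUT={b, c, d, e, f}
  B4:   IN={b, c, d}   OUT={b, d, f}
  B5:   IN={b, d, f}   OUT={b, d}
  B6:   IN={b, d}   OUT={b}
  B7:   IN={b}   OUT={c, e}
  B8:   IN={c, e}   OUT={}

Merge at B4: OUT[B4] = IN[B5] = {b, d, f}
Applying B4's transfer function to that OUT value gives IN[B4] (row B4 above).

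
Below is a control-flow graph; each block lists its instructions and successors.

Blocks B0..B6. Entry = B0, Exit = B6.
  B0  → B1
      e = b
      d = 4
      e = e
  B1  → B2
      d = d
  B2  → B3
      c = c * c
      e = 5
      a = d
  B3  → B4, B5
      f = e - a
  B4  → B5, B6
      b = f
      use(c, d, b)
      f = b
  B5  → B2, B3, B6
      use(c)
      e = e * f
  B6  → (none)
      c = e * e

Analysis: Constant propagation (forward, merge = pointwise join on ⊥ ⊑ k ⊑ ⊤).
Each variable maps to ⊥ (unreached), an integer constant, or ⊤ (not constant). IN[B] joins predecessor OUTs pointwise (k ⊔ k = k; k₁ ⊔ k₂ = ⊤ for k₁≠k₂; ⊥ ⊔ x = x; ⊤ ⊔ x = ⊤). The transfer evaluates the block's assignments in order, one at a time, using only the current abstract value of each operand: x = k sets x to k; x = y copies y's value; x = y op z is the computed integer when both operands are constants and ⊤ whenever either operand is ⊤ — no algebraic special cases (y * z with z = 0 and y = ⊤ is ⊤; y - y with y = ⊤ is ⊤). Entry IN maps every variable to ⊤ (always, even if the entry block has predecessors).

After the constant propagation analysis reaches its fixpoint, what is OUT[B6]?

Converged values:
  B0:  IN=(all ⊤)  OUT={d:4; rest ⊤}
  B1:  IN={d:4; rest ⊤}  OUT={d:4; rest ⊤}
  B2:  IN={d:4; rest ⊤}  OUT={a:4, d:4, e:5; rest ⊤}
  B3:  IN={a:4, d:4, e:5; rest ⊤}  OUT={a:4, d:4, e:5, f:1; rest ⊤}
  B4:  IN={a:4, d:4, e:5, f:1; rest ⊤}  OUT={a:4, b:1, d:4, e:5, f:1; rest ⊤}
  B5:  IN={a:4, d:4, e:5, f:1; rest ⊤}  OUT={a:4, d:4, e:5, f:1; rest ⊤}
  B6:  IN={a:4, d:4, e:5, f:1; rest ⊤}  OUT={a:4, c:25, d:4, e:5, f:1; rest ⊤}

Merge at B6: IN[B6] = OUT[B4] ⊔ OUT[B5] = {a: 4, b: ⊤, c: ⊤, d: 4, e: 5, f: 1}
Applying B6's transfer function to that IN value gives OUT[B6] (row B6 above).

Answer: {a: 4, b: ⊤, c: 25, d: 4, e: 5, f: 1}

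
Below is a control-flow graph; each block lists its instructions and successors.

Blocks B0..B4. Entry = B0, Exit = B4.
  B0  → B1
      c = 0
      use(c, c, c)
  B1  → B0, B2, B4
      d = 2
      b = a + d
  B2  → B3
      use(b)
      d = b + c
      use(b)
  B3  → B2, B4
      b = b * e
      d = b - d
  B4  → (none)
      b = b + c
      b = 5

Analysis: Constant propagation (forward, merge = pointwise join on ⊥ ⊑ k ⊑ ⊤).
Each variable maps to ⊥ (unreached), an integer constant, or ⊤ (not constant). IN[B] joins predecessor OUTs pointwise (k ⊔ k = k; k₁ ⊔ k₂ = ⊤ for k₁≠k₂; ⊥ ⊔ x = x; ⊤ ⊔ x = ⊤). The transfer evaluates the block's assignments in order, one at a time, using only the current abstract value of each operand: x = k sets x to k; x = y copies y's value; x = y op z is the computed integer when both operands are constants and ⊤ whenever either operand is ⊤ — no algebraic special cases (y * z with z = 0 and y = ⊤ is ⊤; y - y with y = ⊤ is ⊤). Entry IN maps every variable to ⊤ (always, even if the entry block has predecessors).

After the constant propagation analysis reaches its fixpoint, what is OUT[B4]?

Answer: {a: ⊤, b: 5, c: 0, d: ⊤, e: ⊤, f: ⊤}

Trace:
Fixpoint table:
  B0:   IN=(all ⊤)   OUT={c:0; rest ⊤}
  B1:   IN={c:0; rest ⊤}   OUT={c:0, d:2; rest ⊤}
  B2:   IN={c:0; rest ⊤}   OUT={c:0; rest ⊤}
  B3:   IN={c:0; rest ⊤}   OUT={c:0; rest ⊤}
  B4:   IN={c:0; rest ⊤}   OUT={b:5, c:0; rest ⊤}

Merge at B4: IN[B4] = OUT[B1] ⊔ OUT[B3] = {a: ⊤, b: ⊤, c: 0, d: ⊤, e: ⊤, f: ⊤}
Applying B4's transfer function to that IN value gives OUT[B4] (row B4 above).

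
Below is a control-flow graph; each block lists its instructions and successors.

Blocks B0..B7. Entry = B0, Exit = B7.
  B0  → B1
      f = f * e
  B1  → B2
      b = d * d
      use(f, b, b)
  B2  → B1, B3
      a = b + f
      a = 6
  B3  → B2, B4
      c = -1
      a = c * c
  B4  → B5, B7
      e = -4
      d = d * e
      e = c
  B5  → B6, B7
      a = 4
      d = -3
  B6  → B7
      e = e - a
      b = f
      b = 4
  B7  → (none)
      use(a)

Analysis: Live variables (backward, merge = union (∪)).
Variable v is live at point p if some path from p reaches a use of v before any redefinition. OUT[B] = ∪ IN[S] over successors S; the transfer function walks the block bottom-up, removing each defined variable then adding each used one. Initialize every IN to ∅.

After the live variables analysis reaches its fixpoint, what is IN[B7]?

Answer: {a}

Derivation:
Fixpoint table:
  B0: | IN={d, e, f} | OUT={d, f}
  B1: | IN={d, f} | OUT={b, d, f}
  B2: | IN={b, d, f} | OUT={b, d, f}
  B3: | IN={b, d, f} | OUT={a, b, c, d, f}
  B4: | IN={a, c, d, f} | OUT={a, e, f}
  B5: | IN={e, f} | OUT={a, e, f}
  B6: | IN={a, e, f} | OUT={a}
  B7: | IN={a} | OUT={}

B7 is the boundary node: OUT[B7] = {}
Applying B7's transfer function to that OUT value gives IN[B7] (row B7 above).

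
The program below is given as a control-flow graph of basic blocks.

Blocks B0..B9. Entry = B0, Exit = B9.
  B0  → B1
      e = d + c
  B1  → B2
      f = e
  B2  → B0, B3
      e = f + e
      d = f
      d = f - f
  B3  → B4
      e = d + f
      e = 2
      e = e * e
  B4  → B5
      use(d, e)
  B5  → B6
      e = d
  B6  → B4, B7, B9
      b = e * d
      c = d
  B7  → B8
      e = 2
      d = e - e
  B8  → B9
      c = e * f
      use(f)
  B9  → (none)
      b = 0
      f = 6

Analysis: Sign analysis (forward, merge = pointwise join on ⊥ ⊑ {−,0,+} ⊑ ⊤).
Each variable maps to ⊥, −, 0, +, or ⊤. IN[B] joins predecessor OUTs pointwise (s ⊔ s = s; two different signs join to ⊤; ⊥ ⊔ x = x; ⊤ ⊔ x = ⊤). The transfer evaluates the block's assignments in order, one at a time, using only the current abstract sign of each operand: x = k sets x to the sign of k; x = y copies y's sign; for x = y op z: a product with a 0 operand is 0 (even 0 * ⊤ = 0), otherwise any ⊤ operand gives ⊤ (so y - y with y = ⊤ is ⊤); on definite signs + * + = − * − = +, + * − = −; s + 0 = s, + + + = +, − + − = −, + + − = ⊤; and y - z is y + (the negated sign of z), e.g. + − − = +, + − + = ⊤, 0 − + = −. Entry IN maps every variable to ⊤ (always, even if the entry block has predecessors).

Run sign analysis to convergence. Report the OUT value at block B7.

Answer: {a: ⊤, b: ⊤, c: ⊤, d: ⊤, e: +, f: ⊤}

Derivation:
Per-block solution:
  B0:   IN=(all ⊤)   OUT=(all ⊤)
  B1:   IN=(all ⊤)   OUT=(all ⊤)
  B2:   IN=(all ⊤)   OUT=(all ⊤)
  B3:   IN=(all ⊤)   OUT={e:+; rest ⊤}
  B4:   IN=(all ⊤)   OUT=(all ⊤)
  B5:   IN=(all ⊤)   OUT=(all ⊤)
  B6:   IN=(all ⊤)   OUT=(all ⊤)
  B7:   IN=(all ⊤)   OUT={e:+; rest ⊤}
  B8:   IN={e:+; rest ⊤}   OUT={e:+; rest ⊤}
  B9:   IN=(all ⊤)   OUT={b:0, f:+; rest ⊤}

Merge at B7: IN[B7] = OUT[B6] = {a: ⊤, b: ⊤, c: ⊤, d: ⊤, e: ⊤, f: ⊤}
Applying B7's transfer function to that IN value gives OUT[B7] (row B7 above).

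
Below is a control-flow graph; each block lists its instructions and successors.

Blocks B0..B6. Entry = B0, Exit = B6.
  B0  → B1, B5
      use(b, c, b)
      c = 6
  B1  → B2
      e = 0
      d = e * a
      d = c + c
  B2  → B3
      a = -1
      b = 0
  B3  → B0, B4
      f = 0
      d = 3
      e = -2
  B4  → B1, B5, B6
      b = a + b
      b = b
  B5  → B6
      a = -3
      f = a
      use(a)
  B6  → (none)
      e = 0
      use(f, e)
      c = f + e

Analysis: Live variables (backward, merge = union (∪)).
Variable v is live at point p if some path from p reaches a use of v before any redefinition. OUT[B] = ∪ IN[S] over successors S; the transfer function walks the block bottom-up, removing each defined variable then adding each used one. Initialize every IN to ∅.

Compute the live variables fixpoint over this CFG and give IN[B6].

Converged values:
  B0:   IN={a, b, c}   OUT={a, c}
  B1:   IN={a, c}   OUT={c}
  B2:   IN={c}   OUT={a, b, c}
  B3:   IN={a, b, c}   OUT={a, b, c, f}
  B4:   IN={a, b, c, f}   OUT={a, c, f}
  B5:   IN={}   OUT={f}
  B6:   IN={f}   OUT={}

B6 is the boundary node: OUT[B6] = {}
Applying B6's transfer function to that OUT value gives IN[B6] (row B6 above).

Answer: {f}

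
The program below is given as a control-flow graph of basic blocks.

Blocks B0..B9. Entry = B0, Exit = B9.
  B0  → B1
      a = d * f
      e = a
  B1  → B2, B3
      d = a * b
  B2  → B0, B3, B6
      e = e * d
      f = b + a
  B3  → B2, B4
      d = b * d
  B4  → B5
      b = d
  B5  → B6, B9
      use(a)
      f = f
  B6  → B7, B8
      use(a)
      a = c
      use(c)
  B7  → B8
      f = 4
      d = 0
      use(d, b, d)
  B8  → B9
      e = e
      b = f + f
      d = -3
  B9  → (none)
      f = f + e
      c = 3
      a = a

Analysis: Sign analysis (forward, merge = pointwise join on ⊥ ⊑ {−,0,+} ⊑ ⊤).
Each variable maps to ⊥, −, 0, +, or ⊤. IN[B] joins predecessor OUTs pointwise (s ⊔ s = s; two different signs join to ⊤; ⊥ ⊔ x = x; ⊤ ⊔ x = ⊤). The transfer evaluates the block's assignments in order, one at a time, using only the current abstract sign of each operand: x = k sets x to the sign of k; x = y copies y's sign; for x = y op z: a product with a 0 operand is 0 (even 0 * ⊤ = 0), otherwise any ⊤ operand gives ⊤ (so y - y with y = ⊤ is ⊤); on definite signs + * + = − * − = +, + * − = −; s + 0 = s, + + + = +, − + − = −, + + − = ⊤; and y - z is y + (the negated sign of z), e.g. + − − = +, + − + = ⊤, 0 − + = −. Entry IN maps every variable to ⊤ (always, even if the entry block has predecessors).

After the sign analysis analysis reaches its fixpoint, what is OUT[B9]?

Answer: {a: ⊤, b: ⊤, c: +, d: ⊤, e: ⊤, f: ⊤}

Working:
Per-block solution:
  B0:   IN=(all ⊤)   OUT=(all ⊤)
  B1:   IN=(all ⊤)   OUT=(all ⊤)
  B2:   IN=(all ⊤)   OUT=(all ⊤)
  B3:   IN=(all ⊤)   OUT=(all ⊤)
  B4:   IN=(all ⊤)   OUT=(all ⊤)
  B5:   IN=(all ⊤)   OUT=(all ⊤)
  B6:   IN=(all ⊤)   OUT=(all ⊤)
  B7:   IN=(all ⊤)   OUT={d:0, f:+; rest ⊤}
  B8:   IN=(all ⊤)   OUT={d:-; rest ⊤}
  B9:   IN=(all ⊤)   OUT={c:+; rest ⊤}

Merge at B9: IN[B9] = OUT[B5] ⊔ OUT[B8] = {a: ⊤, b: ⊤, c: ⊤, d: ⊤, e: ⊤, f: ⊤}
Applying B9's transfer function to that IN value gives OUT[B9] (row B9 above).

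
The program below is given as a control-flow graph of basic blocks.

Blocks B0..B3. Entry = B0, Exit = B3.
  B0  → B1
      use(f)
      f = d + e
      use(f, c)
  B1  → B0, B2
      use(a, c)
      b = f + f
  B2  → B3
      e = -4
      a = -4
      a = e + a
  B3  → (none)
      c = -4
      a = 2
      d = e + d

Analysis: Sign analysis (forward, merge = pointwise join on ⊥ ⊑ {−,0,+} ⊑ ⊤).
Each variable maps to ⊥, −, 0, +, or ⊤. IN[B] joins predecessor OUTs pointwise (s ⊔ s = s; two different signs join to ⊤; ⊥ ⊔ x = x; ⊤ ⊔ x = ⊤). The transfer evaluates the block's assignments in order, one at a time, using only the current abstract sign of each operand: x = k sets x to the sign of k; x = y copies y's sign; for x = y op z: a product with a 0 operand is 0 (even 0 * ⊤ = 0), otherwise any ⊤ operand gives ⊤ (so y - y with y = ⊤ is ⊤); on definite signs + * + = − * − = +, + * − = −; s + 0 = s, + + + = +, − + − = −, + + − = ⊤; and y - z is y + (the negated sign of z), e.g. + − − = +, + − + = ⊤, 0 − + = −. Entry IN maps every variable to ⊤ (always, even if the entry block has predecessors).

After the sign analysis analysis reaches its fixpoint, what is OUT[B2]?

Answer: {a: -, b: ⊤, c: ⊤, d: ⊤, e: -, f: ⊤}

Trace:
Converged values:
  B0:  IN=(all ⊤)  OUT=(all ⊤)
  B1:  IN=(all ⊤)  OUT=(all ⊤)
  B2:  IN=(all ⊤)  OUT={a:-, e:-; rest ⊤}
  B3:  IN={a:-, e:-; rest ⊤}  OUT={a:+, c:-, e:-; rest ⊤}

Merge at B2: IN[B2] = OUT[B1] = {a: ⊤, b: ⊤, c: ⊤, d: ⊤, e: ⊤, f: ⊤}
Applying B2's transfer function to that IN value gives OUT[B2] (row B2 above).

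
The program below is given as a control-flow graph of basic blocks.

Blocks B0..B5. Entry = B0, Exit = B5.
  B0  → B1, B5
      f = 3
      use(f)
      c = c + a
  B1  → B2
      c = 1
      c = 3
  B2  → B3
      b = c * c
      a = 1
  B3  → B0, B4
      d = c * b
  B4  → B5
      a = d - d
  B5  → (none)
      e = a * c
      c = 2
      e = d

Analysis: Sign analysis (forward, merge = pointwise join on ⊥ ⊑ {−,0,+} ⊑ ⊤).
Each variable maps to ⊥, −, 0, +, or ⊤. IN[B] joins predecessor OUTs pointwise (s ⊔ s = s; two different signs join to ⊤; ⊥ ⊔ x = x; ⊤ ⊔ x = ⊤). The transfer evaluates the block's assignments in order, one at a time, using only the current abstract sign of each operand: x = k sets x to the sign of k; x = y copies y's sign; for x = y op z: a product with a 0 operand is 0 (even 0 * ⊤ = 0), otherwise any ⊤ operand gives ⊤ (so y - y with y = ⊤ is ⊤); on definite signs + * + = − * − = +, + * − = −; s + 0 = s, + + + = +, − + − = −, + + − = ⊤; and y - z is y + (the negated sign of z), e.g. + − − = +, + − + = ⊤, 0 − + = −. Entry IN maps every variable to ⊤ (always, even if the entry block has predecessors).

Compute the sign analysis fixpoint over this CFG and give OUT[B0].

Converged values:
  B0:   IN=(all ⊤)   OUT={f:+; rest ⊤}
  B1:   IN={f:+; rest ⊤}   OUT={c:+, f:+; rest ⊤}
  B2:   IN={c:+, f:+; rest ⊤}   OUT={a:+, b:+, c:+, f:+; rest ⊤}
  B3:   IN={a:+, b:+, c:+, f:+; rest ⊤}   OUT={a:+, b:+, c:+, d:+, f:+; rest ⊤}
  B4:   IN={a:+, b:+, c:+, d:+, f:+; rest ⊤}   OUT={b:+, c:+, d:+, f:+; rest ⊤}
  B5:   IN={f:+; rest ⊤}   OUT={c:+, f:+; rest ⊤}

Merge at B0 (entry node, so the boundary value (all ⊤) is joined with the incoming edge(s)): IN[B0] = (all ⊤) ⊔ OUT[B3] = {a: ⊤, b: ⊤, c: ⊤, d: ⊤, e: ⊤, f: ⊤}
Applying B0's transfer function to that IN value gives OUT[B0] (row B0 above).

Answer: {a: ⊤, b: ⊤, c: ⊤, d: ⊤, e: ⊤, f: +}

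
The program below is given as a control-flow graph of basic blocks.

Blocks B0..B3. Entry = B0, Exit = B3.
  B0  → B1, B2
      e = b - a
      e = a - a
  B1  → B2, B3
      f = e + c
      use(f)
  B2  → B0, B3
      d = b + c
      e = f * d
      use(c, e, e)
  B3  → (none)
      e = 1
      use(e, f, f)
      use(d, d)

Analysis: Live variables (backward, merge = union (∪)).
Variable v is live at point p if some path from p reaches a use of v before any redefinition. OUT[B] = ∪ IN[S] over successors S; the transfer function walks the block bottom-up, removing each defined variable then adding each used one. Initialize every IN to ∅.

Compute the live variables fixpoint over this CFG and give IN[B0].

Converged values:
  B0:   IN={a, b, c, d, f}   OUT={a, b, c, d, e, f}
  B1:   IN={a, b, c, d, e}   OUT={a, b, c, d, f}
  B2:   IN={a, b, c, f}   OUT={a, b, c, d, f}
  B3:   IN={d, f}   OUT={}

Merge at B0: OUT[B0] = IN[B1] ⊔ IN[B2] = {a, b, c, d, e, f}
Applying B0's transfer function to that OUT value gives IN[B0] (row B0 above).

Answer: {a, b, c, d, f}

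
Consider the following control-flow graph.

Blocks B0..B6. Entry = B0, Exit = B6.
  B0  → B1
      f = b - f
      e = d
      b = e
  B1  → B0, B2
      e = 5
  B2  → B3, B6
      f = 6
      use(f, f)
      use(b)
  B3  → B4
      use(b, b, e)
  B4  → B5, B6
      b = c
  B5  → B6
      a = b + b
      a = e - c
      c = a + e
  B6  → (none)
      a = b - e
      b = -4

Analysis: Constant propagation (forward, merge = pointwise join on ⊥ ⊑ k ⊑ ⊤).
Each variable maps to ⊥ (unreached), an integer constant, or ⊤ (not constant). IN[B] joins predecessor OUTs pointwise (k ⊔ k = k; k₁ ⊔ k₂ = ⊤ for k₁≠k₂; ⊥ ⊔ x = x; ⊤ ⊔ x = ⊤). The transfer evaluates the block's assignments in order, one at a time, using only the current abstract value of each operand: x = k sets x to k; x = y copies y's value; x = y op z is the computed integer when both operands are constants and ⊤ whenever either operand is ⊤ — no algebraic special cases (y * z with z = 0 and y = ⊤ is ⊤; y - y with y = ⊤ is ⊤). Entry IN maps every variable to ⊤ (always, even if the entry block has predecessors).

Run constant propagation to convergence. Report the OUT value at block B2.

Converged values:
  B0:  IN=(all ⊤)  OUT=(all ⊤)
  B1:  IN=(all ⊤)  OUT={e:5; rest ⊤}
  B2:  IN={e:5; rest ⊤}  OUT={e:5, f:6; rest ⊤}
  B3:  IN={e:5, f:6; rest ⊤}  OUT={e:5, f:6; rest ⊤}
  B4:  IN={e:5, f:6; rest ⊤}  OUT={e:5, f:6; rest ⊤}
  B5:  IN={e:5, f:6; rest ⊤}  OUT={e:5, f:6; rest ⊤}
  B6:  IN={e:5, f:6; rest ⊤}  OUT={b:-4, e:5, f:6; rest ⊤}

Merge at B2: IN[B2] = OUT[B1] = {a: ⊤, b: ⊤, c: ⊤, d: ⊤, e: 5, f: ⊤}
Applying B2's transfer function to that IN value gives OUT[B2] (row B2 above).

Answer: {a: ⊤, b: ⊤, c: ⊤, d: ⊤, e: 5, f: 6}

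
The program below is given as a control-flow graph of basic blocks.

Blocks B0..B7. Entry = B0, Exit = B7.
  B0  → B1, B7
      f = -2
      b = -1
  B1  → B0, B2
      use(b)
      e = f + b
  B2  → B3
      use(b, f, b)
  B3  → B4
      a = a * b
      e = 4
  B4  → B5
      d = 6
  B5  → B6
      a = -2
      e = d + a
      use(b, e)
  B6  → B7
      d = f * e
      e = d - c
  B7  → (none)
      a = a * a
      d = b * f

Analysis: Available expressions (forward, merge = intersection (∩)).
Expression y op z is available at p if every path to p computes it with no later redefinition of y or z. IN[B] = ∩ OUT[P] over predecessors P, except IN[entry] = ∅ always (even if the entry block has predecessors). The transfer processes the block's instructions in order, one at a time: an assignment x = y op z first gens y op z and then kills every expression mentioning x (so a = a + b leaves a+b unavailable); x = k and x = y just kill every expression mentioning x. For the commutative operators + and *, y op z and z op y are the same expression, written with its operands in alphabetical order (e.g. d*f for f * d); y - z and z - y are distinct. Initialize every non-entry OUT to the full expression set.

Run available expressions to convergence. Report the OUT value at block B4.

Answer: {b+f}

Derivation:
Per-block solution:
  B0: | IN={} | OUT={}
  B1: | IN={} | OUT={b+f}
  B2: | IN={b+f} | OUT={b+f}
  B3: | IN={b+f} | OUT={b+f}
  B4: | IN={b+f} | OUT={b+f}
  B5: | IN={b+f} | OUT={a+d, b+f}
  B6: | IN={a+d, b+f} | OUT={b+f, d-c}
  B7: | IN={} | OUT={b*f}

Merge at B4: IN[B4] = OUT[B3] = {b+f}
Applying B4's transfer function to that IN value gives OUT[B4] (row B4 above).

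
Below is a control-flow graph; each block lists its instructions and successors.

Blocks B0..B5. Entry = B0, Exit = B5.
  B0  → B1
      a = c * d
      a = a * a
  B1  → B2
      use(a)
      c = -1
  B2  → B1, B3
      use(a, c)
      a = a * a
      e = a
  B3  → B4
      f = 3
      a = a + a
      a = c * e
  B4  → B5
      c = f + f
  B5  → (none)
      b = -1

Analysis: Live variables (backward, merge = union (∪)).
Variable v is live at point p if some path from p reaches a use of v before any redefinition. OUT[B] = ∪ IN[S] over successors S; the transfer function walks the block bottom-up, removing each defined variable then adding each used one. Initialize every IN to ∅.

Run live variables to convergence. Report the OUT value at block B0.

Per-block solution:
  B0:   IN={c, d}   OUT={a}
  B1:   IN={a}   OUT={a, c}
  B2:   IN={a, c}   OUT={a, c, e}
  B3:   IN={a, c, e}   OUT={f}
  B4:   IN={f}   OUT={}
  B5:   IN={}   OUT={}

Merge at B0: OUT[B0] = IN[B1] = {a}

Answer: {a}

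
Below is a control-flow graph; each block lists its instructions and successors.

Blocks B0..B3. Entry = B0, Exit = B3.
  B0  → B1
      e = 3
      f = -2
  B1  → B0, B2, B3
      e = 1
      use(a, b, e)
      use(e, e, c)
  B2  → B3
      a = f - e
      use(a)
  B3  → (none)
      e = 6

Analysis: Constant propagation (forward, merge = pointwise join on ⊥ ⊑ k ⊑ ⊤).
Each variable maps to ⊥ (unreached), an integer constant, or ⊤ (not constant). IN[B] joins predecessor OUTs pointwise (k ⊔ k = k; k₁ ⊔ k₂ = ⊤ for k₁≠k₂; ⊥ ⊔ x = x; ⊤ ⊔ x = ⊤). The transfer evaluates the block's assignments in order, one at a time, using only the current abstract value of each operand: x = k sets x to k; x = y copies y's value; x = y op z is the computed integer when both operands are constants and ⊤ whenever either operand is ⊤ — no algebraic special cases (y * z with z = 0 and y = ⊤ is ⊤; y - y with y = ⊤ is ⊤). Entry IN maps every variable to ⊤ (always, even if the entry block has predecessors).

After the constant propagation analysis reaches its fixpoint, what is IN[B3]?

Answer: {a: ⊤, b: ⊤, c: ⊤, d: ⊤, e: 1, f: -2}

Working:
Converged values:
  B0:  IN=(all ⊤)  OUT={e:3, f:-2; rest ⊤}
  B1:  IN={e:3, f:-2; rest ⊤}  OUT={e:1, f:-2; rest ⊤}
  B2:  IN={e:1, f:-2; rest ⊤}  OUT={a:-3, e:1, f:-2; rest ⊤}
  B3:  IN={e:1, f:-2; rest ⊤}  OUT={e:6, f:-2; rest ⊤}

Merge at B3: IN[B3] = OUT[B1] ⊔ OUT[B2] = {a: ⊤, b: ⊤, c: ⊤, d: ⊤, e: 1, f: -2}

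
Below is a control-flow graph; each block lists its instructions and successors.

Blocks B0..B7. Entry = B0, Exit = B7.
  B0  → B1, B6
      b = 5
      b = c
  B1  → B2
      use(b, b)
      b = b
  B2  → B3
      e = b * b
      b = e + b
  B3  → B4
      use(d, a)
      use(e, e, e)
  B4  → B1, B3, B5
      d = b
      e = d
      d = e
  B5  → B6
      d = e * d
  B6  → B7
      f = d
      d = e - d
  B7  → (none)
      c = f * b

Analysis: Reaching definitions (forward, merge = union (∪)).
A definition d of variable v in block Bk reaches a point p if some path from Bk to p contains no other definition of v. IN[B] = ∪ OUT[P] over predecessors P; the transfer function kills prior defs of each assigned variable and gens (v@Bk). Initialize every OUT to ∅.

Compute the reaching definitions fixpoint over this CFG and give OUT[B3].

Per-block solution:
  B0:  IN={}  OUT={b@B0}
  B1:  IN={b@B0, b@B2, d@B4, e@B4}  OUT={b@B1, d@B4, e@B4}
  B2:  IN={b@B1, d@B4, e@B4}  OUT={b@B2, d@B4, e@B2}
  B3:  IN={b@B2, d@B4, e@B2, e@B4}  OUT={b@B2, d@B4, e@B2, e@B4}
  B4:  IN={b@B2, d@B4, e@B2, e@B4}  OUT={b@B2, d@B4, e@B4}
  B5:  IN={b@B2, d@B4, e@B4}  OUT={b@B2, d@B5, e@B4}
  B6:  IN={b@B0, b@B2, d@B5, e@B4}  OUT={b@B0, b@B2, d@B6, e@B4, f@B6}
  B7:  IN={b@B0, b@B2, d@B6, e@B4, f@B6}  OUT={b@B0, b@B2, c@B7, d@B6, e@B4, f@B6}

Merge at B3: IN[B3] = OUT[B2] ⊔ OUT[B4] = {b@B2, d@B4, e@B2, e@B4}
Applying B3's transfer function to that IN value gives OUT[B3] (row B3 above).

Answer: {b@B2, d@B4, e@B2, e@B4}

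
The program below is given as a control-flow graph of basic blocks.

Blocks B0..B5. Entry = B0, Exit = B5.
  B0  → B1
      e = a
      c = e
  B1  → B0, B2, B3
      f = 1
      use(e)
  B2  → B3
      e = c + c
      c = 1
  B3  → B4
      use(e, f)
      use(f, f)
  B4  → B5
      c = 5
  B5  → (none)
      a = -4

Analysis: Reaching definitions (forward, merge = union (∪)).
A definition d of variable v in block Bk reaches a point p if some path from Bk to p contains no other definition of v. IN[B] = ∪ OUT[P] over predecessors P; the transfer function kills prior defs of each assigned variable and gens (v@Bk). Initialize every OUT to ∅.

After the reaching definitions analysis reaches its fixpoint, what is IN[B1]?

Answer: {c@B0, e@B0, f@B1}

Working:
Converged values:
  B0:  IN={c@B0, e@B0, f@B1}  OUT={c@B0, e@B0, f@B1}
  B1:  IN={c@B0, e@B0, f@B1}  OUT={c@B0, e@B0, f@B1}
  B2:  IN={c@B0, e@B0, f@B1}  OUT={c@B2, e@B2, f@B1}
  B3:  IN={c@B0, c@B2, e@B0, e@B2, f@B1}  OUT={c@B0, c@B2, e@B0, e@B2, f@B1}
  B4:  IN={c@B0, c@B2, e@B0, e@B2, f@B1}  OUT={c@B4, e@B0, e@B2, f@B1}
  B5:  IN={c@B4, e@B0, e@B2, f@B1}  OUT={a@B5, c@B4, e@B0, e@B2, f@B1}

Merge at B1: IN[B1] = OUT[B0] = {c@B0, e@B0, f@B1}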